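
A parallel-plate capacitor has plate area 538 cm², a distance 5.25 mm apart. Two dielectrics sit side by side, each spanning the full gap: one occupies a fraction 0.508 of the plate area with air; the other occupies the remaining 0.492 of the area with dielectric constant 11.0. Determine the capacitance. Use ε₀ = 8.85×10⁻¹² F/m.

A = 538 cm² = 5.38×10⁻² m².
Side-by-side slabs ⇒ two capacitors in parallel, each spanning the full gap.
C₁ = κ₁ε₀A₁/d = 1.00 × 8.85×10⁻¹² × 2.73×10⁻² / 5.25×10⁻³ = 4.61×10⁻¹¹ F.
C₂ = κ₂ε₀A₂/d = 11.0 × 8.85×10⁻¹² × 2.65×10⁻² / 5.25×10⁻³ = 4.91×10⁻¹⁰ F.
C = C₁ + C₂ = 5.37×10⁻¹⁰ F.

C ≈ 0.537 nF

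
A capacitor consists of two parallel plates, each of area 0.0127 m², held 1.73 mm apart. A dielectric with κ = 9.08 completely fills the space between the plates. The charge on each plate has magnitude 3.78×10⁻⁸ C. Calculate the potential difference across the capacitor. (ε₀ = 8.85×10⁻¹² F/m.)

C = κε₀A/d = 9.08 × 8.85×10⁻¹² × 1.27×10⁻² / 1.73×10⁻³ = 5.90×10⁻¹⁰ F.
V = Q/C = 3.78×10⁻⁸ / 5.90×10⁻¹⁰ = 64.1 V.

64.1 V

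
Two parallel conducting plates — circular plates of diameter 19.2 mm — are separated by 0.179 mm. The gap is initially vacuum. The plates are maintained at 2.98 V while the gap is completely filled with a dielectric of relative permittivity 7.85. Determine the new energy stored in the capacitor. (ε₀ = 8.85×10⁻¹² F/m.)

A = π(19.2/2 mm)² = 2.90×10⁻⁴ m².
Initially C₁ = ε₀A/d = 8.85×10⁻¹² × 2.90×10⁻⁴ / 1.79×10⁻⁴ = 1.43×10⁻¹¹ F.
U₁ = 6.36×10⁻¹¹ J.
Battery connected ⇒ V is held fixed. C₂ = 7.85 C₁ and U = ½CV², so U₂/U₁ = C₂/C₁ = 7.85.
U₂ = 7.85 × 6.36×10⁻¹¹ = 4.99×10⁻¹⁰ J.

499 pJ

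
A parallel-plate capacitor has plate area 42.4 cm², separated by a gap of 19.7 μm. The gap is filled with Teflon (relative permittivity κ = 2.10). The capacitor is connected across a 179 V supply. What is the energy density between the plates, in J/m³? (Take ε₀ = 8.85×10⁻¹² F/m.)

E = V/d = 179 / 1.97×10⁻⁵ = 9.09×10⁶ V/m.
u = ½κε₀E² = ½ × 2.10 × 8.85×10⁻¹² × (9.09×10⁶)² = 7.67×10² J/m³.

767 J/m³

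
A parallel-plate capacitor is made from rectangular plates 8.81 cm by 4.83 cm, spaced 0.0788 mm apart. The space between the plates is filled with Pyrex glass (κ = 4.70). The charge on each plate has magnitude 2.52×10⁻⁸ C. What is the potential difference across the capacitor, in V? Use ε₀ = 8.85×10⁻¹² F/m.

V ≈ 11.2 V

A = 8.81 × 4.83 cm² = 4.26×10⁻³ m².
C = κε₀A/d = 4.70 × 8.85×10⁻¹² × 4.26×10⁻³ / 7.88×10⁻⁵ = 2.25×10⁻⁹ F.
V = Q/C = 2.52×10⁻⁸ / 2.25×10⁻⁹ = 11.2 V.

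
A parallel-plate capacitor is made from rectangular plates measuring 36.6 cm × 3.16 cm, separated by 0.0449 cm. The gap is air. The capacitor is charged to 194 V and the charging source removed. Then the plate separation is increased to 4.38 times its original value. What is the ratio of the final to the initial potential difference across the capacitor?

Isolated ⇒ Q is held fixed.
C₂ = 0.228 C₁ and V = Q/C, so V₂/V₁ = C₁/C₂ = 4.38.

V₂/V₁ ≈ 4.38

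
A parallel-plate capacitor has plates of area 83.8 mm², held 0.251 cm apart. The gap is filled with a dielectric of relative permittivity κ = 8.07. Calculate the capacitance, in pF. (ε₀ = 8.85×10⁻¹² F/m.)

2.38 pF

A = 83.8 mm² = 8.38×10⁻⁵ m².
C = κε₀A/d = 8.07 × 8.85×10⁻¹² × 8.38×10⁻⁵ / 2.51×10⁻³ = 2.38×10⁻¹² F.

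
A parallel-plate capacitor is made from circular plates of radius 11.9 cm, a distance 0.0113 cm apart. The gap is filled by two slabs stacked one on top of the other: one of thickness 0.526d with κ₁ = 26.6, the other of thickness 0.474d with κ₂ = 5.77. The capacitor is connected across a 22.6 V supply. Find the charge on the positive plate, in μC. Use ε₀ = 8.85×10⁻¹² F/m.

A = π(11.9 cm)² = 4.45×10⁻² m².
Stacked slabs ⇒ two capacitors in series, each with the full plate area.
C₁ = κ₁ε₀A/d₁ = 26.6 × 8.85×10⁻¹² × 4.45×10⁻² / 5.94×10⁻⁵ = 1.76×10⁻⁷ F.
C₂ = κ₂ε₀A/d₂ = 5.77 × 8.85×10⁻¹² × 4.45×10⁻² / 5.36×10⁻⁵ = 4.24×10⁻⁸ F.
C = (1/C₁ + 1/C₂)⁻¹ = 3.42×10⁻⁸ F.
Q = CV = 3.42×10⁻⁸ × 22.6 = 7.73×10⁻⁷ C.

0.773 μC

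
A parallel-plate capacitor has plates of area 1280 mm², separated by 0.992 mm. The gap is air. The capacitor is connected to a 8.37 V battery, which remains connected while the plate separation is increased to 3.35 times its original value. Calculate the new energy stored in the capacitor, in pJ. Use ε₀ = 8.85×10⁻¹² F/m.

119 pJ

A = 1280 mm² = 1.28×10⁻³ m².
Initially C₁ = ε₀A/d = 8.85×10⁻¹² × 1.28×10⁻³ / 9.92×10⁻⁴ = 1.14×10⁻¹¹ F.
U₁ = 4.00×10⁻¹⁰ J.
Battery connected ⇒ V is held fixed. C₂ = 0.299 C₁ and U = ½CV², so U₂/U₁ = C₂/C₁ = 0.299.
U₂ = 0.299 × 4.00×10⁻¹⁰ = 1.19×10⁻¹⁰ J.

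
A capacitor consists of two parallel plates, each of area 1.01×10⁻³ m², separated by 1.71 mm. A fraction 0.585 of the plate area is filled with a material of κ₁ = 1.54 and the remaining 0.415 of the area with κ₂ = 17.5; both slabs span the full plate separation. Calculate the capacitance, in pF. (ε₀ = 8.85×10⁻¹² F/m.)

Side-by-side slabs ⇒ two capacitors in parallel, each spanning the full gap.
C₁ = κ₁ε₀A₁/d = 1.54 × 8.85×10⁻¹² × 5.91×10⁻⁴ / 1.71×10⁻³ = 4.71×10⁻¹² F.
C₂ = κ₂ε₀A₂/d = 17.5 × 8.85×10⁻¹² × 4.19×10⁻⁴ / 1.71×10⁻³ = 3.80×10⁻¹¹ F.
C = C₁ + C₂ = 4.27×10⁻¹¹ F.

C ≈ 42.7 pF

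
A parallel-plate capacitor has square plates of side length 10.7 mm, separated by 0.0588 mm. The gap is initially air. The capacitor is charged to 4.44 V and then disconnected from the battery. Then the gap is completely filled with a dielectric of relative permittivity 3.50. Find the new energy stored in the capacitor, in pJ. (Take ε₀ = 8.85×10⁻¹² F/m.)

U ≈ 48.5 pJ

A = (10.7 mm)² = 1.14×10⁻⁴ m².
Initially C₁ = ε₀A/d = 8.85×10⁻¹² × 1.14×10⁻⁴ / 5.88×10⁻⁵ = 1.72×10⁻¹¹ F.
U₁ = 1.70×10⁻¹⁰ J.
Isolated ⇒ Q is held fixed. C₂ = 3.50 C₁ and U = Q²/(2C), so U₂/U₁ = C₁/C₂ = 0.286.
U₂ = 0.286 × 1.70×10⁻¹⁰ = 4.85×10⁻¹¹ J.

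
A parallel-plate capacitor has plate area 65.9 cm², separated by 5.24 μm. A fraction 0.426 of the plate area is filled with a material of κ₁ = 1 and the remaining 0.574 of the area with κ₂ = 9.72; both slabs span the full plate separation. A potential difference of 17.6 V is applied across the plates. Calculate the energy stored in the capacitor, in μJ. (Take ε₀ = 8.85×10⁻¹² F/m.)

U ≈ 10.4 μJ

A = 65.9 cm² = 6.59×10⁻³ m².
Side-by-side slabs ⇒ two capacitors in parallel, each spanning the full gap.
C₁ = κ₁ε₀A₁/d = 1.00 × 8.85×10⁻¹² × 2.81×10⁻³ / 5.24×10⁻⁶ = 4.74×10⁻⁹ F.
C₂ = κ₂ε₀A₂/d = 9.72 × 8.85×10⁻¹² × 3.78×10⁻³ / 5.24×10⁻⁶ = 6.21×10⁻⁸ F.
C = C₁ + C₂ = 6.68×10⁻⁸ F.
U = ½CV² = ½ × 6.68×10⁻⁸ × (17.6)² = 1.04×10⁻⁵ J.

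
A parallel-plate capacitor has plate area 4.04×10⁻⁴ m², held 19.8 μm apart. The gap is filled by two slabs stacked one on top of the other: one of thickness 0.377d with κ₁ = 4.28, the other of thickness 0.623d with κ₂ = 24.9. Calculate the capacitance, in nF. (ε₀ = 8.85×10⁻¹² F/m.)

Stacked slabs ⇒ two capacitors in series, each with the full plate area.
C₁ = κ₁ε₀A/d₁ = 4.28 × 8.85×10⁻¹² × 4.04×10⁻⁴ / 7.46×10⁻⁶ = 2.05×10⁻⁹ F.
C₂ = κ₂ε₀A/d₂ = 24.9 × 8.85×10⁻¹² × 4.04×10⁻⁴ / 1.23×10⁻⁵ = 7.22×10⁻⁹ F.
C = (1/C₁ + 1/C₂)⁻¹ = 1.60×10⁻⁹ F.

1.60 nF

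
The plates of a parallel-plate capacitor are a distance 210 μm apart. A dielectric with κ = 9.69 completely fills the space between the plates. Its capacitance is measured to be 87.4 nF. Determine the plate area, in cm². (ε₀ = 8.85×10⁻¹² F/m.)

2140 cm²

A = Cd/(κε₀) = 8.74×10⁻⁸ × 2.10×10⁻⁴ / (9.69 × 8.85×10⁻¹²) = 0.214 m².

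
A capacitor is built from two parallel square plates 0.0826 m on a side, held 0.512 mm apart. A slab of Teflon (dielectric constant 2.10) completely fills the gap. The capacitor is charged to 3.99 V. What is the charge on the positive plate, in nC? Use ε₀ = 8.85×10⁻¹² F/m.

A = (0.0826 m)² = 6.82×10⁻³ m².
C = κε₀A/d = 2.10 × 8.85×10⁻¹² × 6.82×10⁻³ / 5.12×10⁻⁴ = 2.48×10⁻¹⁰ F.
Q = CV = 2.48×10⁻¹⁰ × 3.99 = 9.88×10⁻¹⁰ C.

Q ≈ 0.988 nC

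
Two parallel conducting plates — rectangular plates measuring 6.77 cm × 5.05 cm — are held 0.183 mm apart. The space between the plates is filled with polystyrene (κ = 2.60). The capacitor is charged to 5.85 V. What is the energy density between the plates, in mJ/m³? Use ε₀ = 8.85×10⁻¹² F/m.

11.8 mJ/m³

E = V/d = 5.85 / 1.83×10⁻⁴ = 3.20×10⁴ V/m.
u = ½κε₀E² = ½ × 2.60 × 8.85×10⁻¹² × (3.20×10⁴)² = 1.18×10⁻² J/m³.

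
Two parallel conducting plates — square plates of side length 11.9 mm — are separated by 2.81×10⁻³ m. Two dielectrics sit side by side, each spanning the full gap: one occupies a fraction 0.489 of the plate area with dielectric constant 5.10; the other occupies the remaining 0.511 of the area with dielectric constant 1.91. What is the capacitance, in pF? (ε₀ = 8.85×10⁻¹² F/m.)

1.55 pF

A = (11.9 mm)² = 1.42×10⁻⁴ m².
Side-by-side slabs ⇒ two capacitors in parallel, each spanning the full gap.
C₁ = κ₁ε₀A₁/d = 5.10 × 8.85×10⁻¹² × 6.92×10⁻⁵ / 2.81×10⁻³ = 1.11×10⁻¹² F.
C₂ = κ₂ε₀A₂/d = 1.91 × 8.85×10⁻¹² × 7.24×10⁻⁵ / 2.81×10⁻³ = 4.35×10⁻¹³ F.
C = C₁ + C₂ = 1.55×10⁻¹² F.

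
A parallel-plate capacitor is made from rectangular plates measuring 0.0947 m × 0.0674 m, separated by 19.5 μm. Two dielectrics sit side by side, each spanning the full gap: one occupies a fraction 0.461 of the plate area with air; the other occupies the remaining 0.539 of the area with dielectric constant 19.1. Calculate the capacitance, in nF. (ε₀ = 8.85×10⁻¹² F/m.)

31.2 nF

A = 0.0947 × 0.0674 m² = 6.38×10⁻³ m².
Side-by-side slabs ⇒ two capacitors in parallel, each spanning the full gap.
C₁ = κ₁ε₀A₁/d = 1.00 × 8.85×10⁻¹² × 2.94×10⁻³ / 1.95×10⁻⁵ = 1.34×10⁻⁹ F.
C₂ = κ₂ε₀A₂/d = 19.1 × 8.85×10⁻¹² × 3.44×10⁻³ / 1.95×10⁻⁵ = 2.98×10⁻⁸ F.
C = C₁ + C₂ = 3.12×10⁻⁸ F.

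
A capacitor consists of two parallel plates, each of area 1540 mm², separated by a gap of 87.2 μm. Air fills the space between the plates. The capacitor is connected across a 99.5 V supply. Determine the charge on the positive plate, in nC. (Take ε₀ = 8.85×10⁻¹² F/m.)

A = 1540 mm² = 1.54×10⁻³ m².
C = ε₀A/d = 8.85×10⁻¹² × 1.54×10⁻³ / 8.72×10⁻⁵ = 1.56×10⁻¹⁰ F.
Q = CV = 1.56×10⁻¹⁰ × 99.5 = 1.56×10⁻⁸ C.

Q ≈ 15.6 nC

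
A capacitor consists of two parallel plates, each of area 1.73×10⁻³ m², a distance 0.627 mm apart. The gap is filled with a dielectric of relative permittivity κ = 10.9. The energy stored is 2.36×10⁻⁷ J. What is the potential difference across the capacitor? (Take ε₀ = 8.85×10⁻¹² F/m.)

V ≈ 42.1 V

C = κε₀A/d = 10.9 × 8.85×10⁻¹² × 1.73×10⁻³ / 6.27×10⁻⁴ = 2.66×10⁻¹⁰ F.
V = √(2U/C) = √(2 × 2.36×10⁻⁷ / 2.66×10⁻¹⁰) = 42.1 V.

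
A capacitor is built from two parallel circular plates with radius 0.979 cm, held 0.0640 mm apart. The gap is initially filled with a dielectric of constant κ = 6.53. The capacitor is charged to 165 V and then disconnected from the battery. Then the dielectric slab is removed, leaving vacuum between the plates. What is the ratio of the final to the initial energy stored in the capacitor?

6.53

Isolated ⇒ Q is held fixed.
C₂ = 0.153 C₁ and U = Q²/(2C), so U₂/U₁ = C₁/C₂ = 6.53.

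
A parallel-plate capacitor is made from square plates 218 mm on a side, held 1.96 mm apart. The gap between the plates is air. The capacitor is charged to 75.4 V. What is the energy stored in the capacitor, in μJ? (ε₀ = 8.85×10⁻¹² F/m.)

0.610 μJ

A = (218 mm)² = 4.75×10⁻² m².
C = ε₀A/d = 8.85×10⁻¹² × 4.75×10⁻² / 1.96×10⁻³ = 2.15×10⁻¹⁰ F.
U = ½CV² = ½ × 2.15×10⁻¹⁰ × (75.4)² = 6.10×10⁻⁷ J.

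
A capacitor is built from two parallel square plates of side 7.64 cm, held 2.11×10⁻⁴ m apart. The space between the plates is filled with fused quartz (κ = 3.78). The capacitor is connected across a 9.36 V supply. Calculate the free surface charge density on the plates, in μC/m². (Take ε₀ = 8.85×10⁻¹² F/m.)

A = (7.64 cm)² = 5.84×10⁻³ m².
C = κε₀A/d = 3.78 × 8.85×10⁻¹² × 5.84×10⁻³ / 2.11×10⁻⁴ = 9.25×10⁻¹⁰ F.
σ = Q/A = CV/A = 9.25×10⁻¹⁰ × 9.36 / 5.84×10⁻³ = 1.48×10⁻⁶ C/m².

σ ≈ 1.48 μC/m²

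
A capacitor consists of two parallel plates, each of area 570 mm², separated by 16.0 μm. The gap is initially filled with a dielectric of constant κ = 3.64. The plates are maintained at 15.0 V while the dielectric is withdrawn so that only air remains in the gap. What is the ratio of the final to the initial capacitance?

0.275

C = κε₀A/d scales with κ, so C₂/C₁ = 1/κ = 1/3.64 = 0.275.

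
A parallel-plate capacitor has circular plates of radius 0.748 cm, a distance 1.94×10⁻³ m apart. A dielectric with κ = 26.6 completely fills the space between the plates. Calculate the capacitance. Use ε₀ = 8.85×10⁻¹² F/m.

A = π(0.748 cm)² = 1.76×10⁻⁴ m².
C = κε₀A/d = 26.6 × 8.85×10⁻¹² × 1.76×10⁻⁴ / 1.94×10⁻³ = 2.13×10⁻¹¹ F.

C ≈ 21.3 pF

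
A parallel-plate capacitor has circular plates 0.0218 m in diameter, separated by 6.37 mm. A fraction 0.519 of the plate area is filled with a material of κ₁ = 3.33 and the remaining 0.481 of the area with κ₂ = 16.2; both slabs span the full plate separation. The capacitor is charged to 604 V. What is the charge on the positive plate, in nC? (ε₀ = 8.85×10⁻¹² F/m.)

A = π(0.0218/2 m)² = 3.73×10⁻⁴ m².
Side-by-side slabs ⇒ two capacitors in parallel, each spanning the full gap.
C₁ = κ₁ε₀A₁/d = 3.33 × 8.85×10⁻¹² × 1.94×10⁻⁴ / 6.37×10⁻³ = 8.96×10⁻¹³ F.
C₂ = κ₂ε₀A₂/d = 16.2 × 8.85×10⁻¹² × 1.80×10⁻⁴ / 6.37×10⁻³ = 4.04×10⁻¹² F.
C = C₁ + C₂ = 4.94×10⁻¹² F.
Q = CV = 4.94×10⁻¹² × 604 = 2.98×10⁻⁹ C.

2.98 nC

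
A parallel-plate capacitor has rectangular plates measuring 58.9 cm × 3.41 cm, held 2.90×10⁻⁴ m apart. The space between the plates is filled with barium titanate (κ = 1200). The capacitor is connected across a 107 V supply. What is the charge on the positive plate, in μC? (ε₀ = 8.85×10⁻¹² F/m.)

78.7 μC

A = 58.9 × 3.41 cm² = 2.01×10⁻² m².
C = κε₀A/d = 1200 × 8.85×10⁻¹² × 2.01×10⁻² / 2.90×10⁻⁴ = 7.36×10⁻⁷ F.
Q = CV = 7.36×10⁻⁷ × 107 = 7.87×10⁻⁵ C.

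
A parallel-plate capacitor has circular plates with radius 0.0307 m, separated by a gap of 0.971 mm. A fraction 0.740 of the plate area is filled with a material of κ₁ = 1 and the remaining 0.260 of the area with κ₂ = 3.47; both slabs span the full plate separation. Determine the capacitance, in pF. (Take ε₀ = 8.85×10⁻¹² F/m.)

A = π(0.0307 m)² = 2.96×10⁻³ m².
Side-by-side slabs ⇒ two capacitors in parallel, each spanning the full gap.
C₁ = κ₁ε₀A₁/d = 1.00 × 8.85×10⁻¹² × 2.19×10⁻³ / 9.71×10⁻⁴ = 2.00×10⁻¹¹ F.
C₂ = κ₂ε₀A₂/d = 3.47 × 8.85×10⁻¹² × 7.70×10⁻⁴ / 9.71×10⁻⁴ = 2.43×10⁻¹¹ F.
C = C₁ + C₂ = 4.43×10⁻¹¹ F.

C ≈ 44.3 pF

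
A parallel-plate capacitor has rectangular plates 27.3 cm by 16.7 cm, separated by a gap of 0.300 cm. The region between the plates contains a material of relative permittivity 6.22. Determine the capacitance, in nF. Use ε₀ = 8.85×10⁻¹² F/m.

A = 27.3 × 16.7 cm² = 4.56×10⁻² m².
C = κε₀A/d = 6.22 × 8.85×10⁻¹² × 4.56×10⁻² / 3.00×10⁻³ = 8.37×10⁻¹⁰ F.

0.837 nF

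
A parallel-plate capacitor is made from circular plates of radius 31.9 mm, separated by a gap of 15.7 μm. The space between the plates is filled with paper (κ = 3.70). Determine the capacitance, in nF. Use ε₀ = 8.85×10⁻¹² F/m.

C ≈ 6.67 nF

A = π(31.9 mm)² = 3.20×10⁻³ m².
C = κε₀A/d = 3.70 × 8.85×10⁻¹² × 3.20×10⁻³ / 1.57×10⁻⁵ = 6.67×10⁻⁹ F.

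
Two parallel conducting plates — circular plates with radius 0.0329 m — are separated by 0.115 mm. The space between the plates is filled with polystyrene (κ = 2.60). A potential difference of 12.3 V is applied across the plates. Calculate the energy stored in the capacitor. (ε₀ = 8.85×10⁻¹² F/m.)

A = π(0.0329 m)² = 3.40×10⁻³ m².
C = κε₀A/d = 2.60 × 8.85×10⁻¹² × 3.40×10⁻³ / 1.15×10⁻⁴ = 6.80×10⁻¹⁰ F.
U = ½CV² = ½ × 6.80×10⁻¹⁰ × (12.3)² = 5.15×10⁻⁸ J.

U ≈ 51.5 nJ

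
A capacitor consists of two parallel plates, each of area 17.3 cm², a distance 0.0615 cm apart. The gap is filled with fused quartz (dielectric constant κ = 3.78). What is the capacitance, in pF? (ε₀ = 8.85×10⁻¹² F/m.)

C ≈ 94.1 pF

A = 17.3 cm² = 1.73×10⁻³ m².
C = κε₀A/d = 3.78 × 8.85×10⁻¹² × 1.73×10⁻³ / 6.15×10⁻⁴ = 9.41×10⁻¹¹ F.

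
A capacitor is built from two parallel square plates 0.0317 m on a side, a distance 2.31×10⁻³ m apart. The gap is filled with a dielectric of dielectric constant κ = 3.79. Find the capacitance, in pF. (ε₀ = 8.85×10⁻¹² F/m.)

A = (0.0317 m)² = 1.00×10⁻³ m².
C = κε₀A/d = 3.79 × 8.85×10⁻¹² × 1.00×10⁻³ / 2.31×10⁻³ = 1.46×10⁻¹¹ F.

14.6 pF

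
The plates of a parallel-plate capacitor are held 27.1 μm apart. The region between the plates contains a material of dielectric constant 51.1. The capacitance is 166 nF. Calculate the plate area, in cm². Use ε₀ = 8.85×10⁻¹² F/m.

A ≈ 99.5 cm²

A = Cd/(κε₀) = 1.66×10⁻⁷ × 2.71×10⁻⁵ / (51.1 × 8.85×10⁻¹²) = 9.95×10⁻³ m².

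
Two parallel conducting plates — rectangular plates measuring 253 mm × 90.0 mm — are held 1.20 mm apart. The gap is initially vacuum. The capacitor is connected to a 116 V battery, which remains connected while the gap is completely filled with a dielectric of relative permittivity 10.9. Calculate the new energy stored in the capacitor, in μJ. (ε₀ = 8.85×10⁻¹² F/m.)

A = 253 × 90.0 mm² = 2.28×10⁻² m².
Initially C₁ = ε₀A/d = 8.85×10⁻¹² × 2.28×10⁻² / 1.20×10⁻³ = 1.68×10⁻¹⁰ F.
U₁ = 1.13×10⁻⁶ J.
Battery connected ⇒ V is held fixed. C₂ = 10.9 C₁ and U = ½CV², so U₂/U₁ = C₂/C₁ = 10.9.
U₂ = 10.9 × 1.13×10⁻⁶ = 1.23×10⁻⁵ J.

12.3 μJ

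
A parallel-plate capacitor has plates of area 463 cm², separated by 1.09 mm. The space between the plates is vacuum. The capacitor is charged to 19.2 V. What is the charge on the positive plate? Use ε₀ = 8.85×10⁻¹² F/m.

A = 463 cm² = 4.63×10⁻² m².
C = ε₀A/d = 8.85×10⁻¹² × 4.63×10⁻² / 1.09×10⁻³ = 3.76×10⁻¹⁰ F.
Q = CV = 3.76×10⁻¹⁰ × 19.2 = 7.22×10⁻⁹ C.

Q ≈ 7.22 nC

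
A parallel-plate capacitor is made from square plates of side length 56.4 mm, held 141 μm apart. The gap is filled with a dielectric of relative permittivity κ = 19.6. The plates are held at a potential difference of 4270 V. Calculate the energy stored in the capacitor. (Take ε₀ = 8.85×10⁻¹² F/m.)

A = (56.4 mm)² = 3.18×10⁻³ m².
C = κε₀A/d = 19.6 × 8.85×10⁻¹² × 3.18×10⁻³ / 1.41×10⁻⁴ = 3.91×10⁻⁹ F.
U = ½CV² = ½ × 3.91×10⁻⁹ × (4270)² = 3.57×10⁻² J.

U ≈ 35.7 mJ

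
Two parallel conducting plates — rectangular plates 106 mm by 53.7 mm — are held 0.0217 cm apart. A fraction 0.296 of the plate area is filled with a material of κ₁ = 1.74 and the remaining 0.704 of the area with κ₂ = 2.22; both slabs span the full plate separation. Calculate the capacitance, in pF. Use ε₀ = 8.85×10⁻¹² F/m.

A = 106 × 53.7 mm² = 5.69×10⁻³ m².
Side-by-side slabs ⇒ two capacitors in parallel, each spanning the full gap.
C₁ = κ₁ε₀A₁/d = 1.74 × 8.85×10⁻¹² × 1.68×10⁻³ / 2.17×10⁻⁴ = 1.20×10⁻¹⁰ F.
C₂ = κ₂ε₀A₂/d = 2.22 × 8.85×10⁻¹² × 4.01×10⁻³ / 2.17×10⁻⁴ = 3.63×10⁻¹⁰ F.
C = C₁ + C₂ = 4.82×10⁻¹⁰ F.

482 pF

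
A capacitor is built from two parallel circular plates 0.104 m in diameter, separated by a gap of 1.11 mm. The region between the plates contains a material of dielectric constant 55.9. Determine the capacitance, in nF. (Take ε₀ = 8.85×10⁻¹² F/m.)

3.79 nF

A = π(0.104/2 m)² = 8.49×10⁻³ m².
C = κε₀A/d = 55.9 × 8.85×10⁻¹² × 8.49×10⁻³ / 1.11×10⁻³ = 3.79×10⁻⁹ F.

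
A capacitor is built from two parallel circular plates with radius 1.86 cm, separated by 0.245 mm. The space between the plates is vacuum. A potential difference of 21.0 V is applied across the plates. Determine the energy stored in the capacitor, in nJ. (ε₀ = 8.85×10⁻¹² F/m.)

A = π(1.86 cm)² = 1.09×10⁻³ m².
C = ε₀A/d = 8.85×10⁻¹² × 1.09×10⁻³ / 2.45×10⁻⁴ = 3.93×10⁻¹¹ F.
U = ½CV² = ½ × 3.93×10⁻¹¹ × (21.0)² = 8.66×10⁻⁹ J.

8.66 nJ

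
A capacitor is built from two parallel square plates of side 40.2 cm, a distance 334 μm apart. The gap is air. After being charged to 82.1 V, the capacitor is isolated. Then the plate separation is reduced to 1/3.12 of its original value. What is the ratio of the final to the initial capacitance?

C₂/C₁ ≈ 3.12

C = ε₀A/d scales as 1/d, so C₂/C₁ = d₁/d₂ = 3.12.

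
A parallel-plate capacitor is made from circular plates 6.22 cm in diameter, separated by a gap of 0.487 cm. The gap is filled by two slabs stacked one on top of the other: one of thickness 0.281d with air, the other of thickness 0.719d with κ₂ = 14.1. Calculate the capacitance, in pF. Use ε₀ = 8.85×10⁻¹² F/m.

16.6 pF

A = π(6.22/2 cm)² = 3.04×10⁻³ m².
Stacked slabs ⇒ two capacitors in series, each with the full plate area.
C₁ = κ₁ε₀A/d₁ = 1.00 × 8.85×10⁻¹² × 3.04×10⁻³ / 1.37×10⁻³ = 1.97×10⁻¹¹ F.
C₂ = κ₂ε₀A/d₂ = 14.1 × 8.85×10⁻¹² × 3.04×10⁻³ / 3.50×10⁻³ = 1.08×10⁻¹⁰ F.
C = (1/C₁ + 1/C₂)⁻¹ = 1.66×10⁻¹¹ F.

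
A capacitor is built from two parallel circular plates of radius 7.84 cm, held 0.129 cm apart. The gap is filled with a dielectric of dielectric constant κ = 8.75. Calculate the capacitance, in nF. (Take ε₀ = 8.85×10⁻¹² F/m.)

A = π(7.84 cm)² = 1.93×10⁻² m².
C = κε₀A/d = 8.75 × 8.85×10⁻¹² × 1.93×10⁻² / 1.29×10⁻³ = 1.16×10⁻⁹ F.

1.16 nF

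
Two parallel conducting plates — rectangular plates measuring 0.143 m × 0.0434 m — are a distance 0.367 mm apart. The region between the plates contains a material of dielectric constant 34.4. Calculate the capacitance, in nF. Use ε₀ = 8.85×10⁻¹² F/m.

5.15 nF

A = 0.143 × 0.0434 m² = 6.21×10⁻³ m².
C = κε₀A/d = 34.4 × 8.85×10⁻¹² × 6.21×10⁻³ / 3.67×10⁻⁴ = 5.15×10⁻⁹ F.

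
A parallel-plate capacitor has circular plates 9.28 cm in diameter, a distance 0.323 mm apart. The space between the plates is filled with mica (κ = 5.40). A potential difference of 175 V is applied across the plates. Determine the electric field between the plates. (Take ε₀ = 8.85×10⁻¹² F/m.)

E = V/d = 175 / 3.23×10⁻⁴ = 5.42×10⁵ V/m.

E ≈ 0.542 MV/m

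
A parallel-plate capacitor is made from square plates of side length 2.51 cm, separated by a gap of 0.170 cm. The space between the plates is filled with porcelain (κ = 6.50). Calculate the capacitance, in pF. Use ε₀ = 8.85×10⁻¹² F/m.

C ≈ 21.3 pF

A = (2.51 cm)² = 6.30×10⁻⁴ m².
C = κε₀A/d = 6.50 × 8.85×10⁻¹² × 6.30×10⁻⁴ / 1.70×10⁻³ = 2.13×10⁻¹¹ F.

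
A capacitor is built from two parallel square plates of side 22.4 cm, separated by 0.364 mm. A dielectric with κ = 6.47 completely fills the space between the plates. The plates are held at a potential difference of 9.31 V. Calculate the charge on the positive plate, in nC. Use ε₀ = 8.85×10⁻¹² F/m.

Q ≈ 73.5 nC

A = (22.4 cm)² = 5.02×10⁻² m².
C = κε₀A/d = 6.47 × 8.85×10⁻¹² × 5.02×10⁻² / 3.64×10⁻⁴ = 7.89×10⁻⁹ F.
Q = CV = 7.89×10⁻⁹ × 9.31 = 7.35×10⁻⁸ C.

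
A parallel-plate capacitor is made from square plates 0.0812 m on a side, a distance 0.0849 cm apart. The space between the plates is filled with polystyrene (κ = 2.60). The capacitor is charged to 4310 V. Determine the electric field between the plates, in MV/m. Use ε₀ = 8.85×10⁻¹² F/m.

5.08 MV/m

E = V/d = 4310 / 8.49×10⁻⁴ = 5.08×10⁶ V/m.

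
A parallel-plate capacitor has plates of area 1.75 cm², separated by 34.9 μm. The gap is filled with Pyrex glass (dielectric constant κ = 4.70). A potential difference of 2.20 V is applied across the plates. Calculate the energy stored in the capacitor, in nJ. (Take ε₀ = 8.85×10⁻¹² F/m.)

A = 1.75 cm² = 1.75×10⁻⁴ m².
C = κε₀A/d = 4.70 × 8.85×10⁻¹² × 1.75×10⁻⁴ / 3.49×10⁻⁵ = 2.09×10⁻¹⁰ F.
U = ½CV² = ½ × 2.09×10⁻¹⁰ × (2.20)² = 5.05×10⁻¹⁰ J.

U ≈ 0.505 nJ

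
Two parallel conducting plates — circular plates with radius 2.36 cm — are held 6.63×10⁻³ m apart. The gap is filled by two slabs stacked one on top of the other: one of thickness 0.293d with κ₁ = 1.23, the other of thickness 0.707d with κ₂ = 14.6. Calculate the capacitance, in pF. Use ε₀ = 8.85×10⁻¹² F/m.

8.15 pF

A = π(2.36 cm)² = 1.75×10⁻³ m².
Stacked slabs ⇒ two capacitors in series, each with the full plate area.
C₁ = κ₁ε₀A/d₁ = 1.23 × 8.85×10⁻¹² × 1.75×10⁻³ / 1.94×10⁻³ = 9.80×10⁻¹² F.
C₂ = κ₂ε₀A/d₂ = 14.6 × 8.85×10⁻¹² × 1.75×10⁻³ / 4.69×10⁻³ = 4.82×10⁻¹¹ F.
C = (1/C₁ + 1/C₂)⁻¹ = 8.15×10⁻¹² F.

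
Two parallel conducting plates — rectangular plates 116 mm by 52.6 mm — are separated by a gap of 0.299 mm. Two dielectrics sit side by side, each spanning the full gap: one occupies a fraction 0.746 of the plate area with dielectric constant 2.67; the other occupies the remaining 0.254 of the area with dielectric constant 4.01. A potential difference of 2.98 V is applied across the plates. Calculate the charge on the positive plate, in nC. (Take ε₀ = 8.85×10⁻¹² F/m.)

1.62 nC

A = 116 × 52.6 mm² = 6.10×10⁻³ m².
Side-by-side slabs ⇒ two capacitors in parallel, each spanning the full gap.
C₁ = κ₁ε₀A₁/d = 2.67 × 8.85×10⁻¹² × 4.55×10⁻³ / 2.99×10⁻⁴ = 3.60×10⁻¹⁰ F.
C₂ = κ₂ε₀A₂/d = 4.01 × 8.85×10⁻¹² × 1.55×10⁻³ / 2.99×10⁻⁴ = 1.84×10⁻¹⁰ F.
C = C₁ + C₂ = 5.44×10⁻¹⁰ F.
Q = CV = 5.44×10⁻¹⁰ × 2.98 = 1.62×10⁻⁹ C.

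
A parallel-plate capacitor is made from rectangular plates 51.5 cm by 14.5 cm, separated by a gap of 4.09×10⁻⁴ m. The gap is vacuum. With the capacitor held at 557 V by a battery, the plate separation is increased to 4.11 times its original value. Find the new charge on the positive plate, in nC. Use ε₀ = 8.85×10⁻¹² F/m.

219 nC

A = 51.5 × 14.5 cm² = 7.47×10⁻² m².
Initially C₁ = ε₀A/d = 8.85×10⁻¹² × 7.47×10⁻² / 4.09×10⁻⁴ = 1.62×10⁻⁹ F.
Q₁ = 9.00×10⁻⁷ C.
Battery connected ⇒ V is held fixed. C₂ = 0.243 C₁ and Q = CV, so Q₂/Q₁ = C₂/C₁ = 0.243.
Q₂ = 0.243 × 9.00×10⁻⁷ = 2.19×10⁻⁷ C.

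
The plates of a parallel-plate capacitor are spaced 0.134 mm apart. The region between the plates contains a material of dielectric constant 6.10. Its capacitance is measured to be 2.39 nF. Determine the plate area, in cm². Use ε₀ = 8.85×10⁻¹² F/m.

A = Cd/(κε₀) = 2.39×10⁻⁹ × 1.34×10⁻⁴ / (6.10 × 8.85×10⁻¹²) = 5.93×10⁻³ m².

59.3 cm²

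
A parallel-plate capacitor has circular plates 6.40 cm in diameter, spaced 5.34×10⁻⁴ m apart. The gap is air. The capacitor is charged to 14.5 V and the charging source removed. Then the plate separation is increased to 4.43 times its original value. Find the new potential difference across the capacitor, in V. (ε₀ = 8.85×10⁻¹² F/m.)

64.2 V

A = π(6.40/2 cm)² = 3.22×10⁻³ m².
Initially C₁ = ε₀A/d = 8.85×10⁻¹² × 3.22×10⁻³ / 5.34×10⁻⁴ = 5.33×10⁻¹¹ F.
V₁ = 14.5 V.
Isolated ⇒ Q is held fixed. C₂ = 0.226 C₁ and V = Q/C, so V₂/V₁ = C₁/C₂ = 4.43.
V₂ = 4.43 × 14.5 = 64.2 V.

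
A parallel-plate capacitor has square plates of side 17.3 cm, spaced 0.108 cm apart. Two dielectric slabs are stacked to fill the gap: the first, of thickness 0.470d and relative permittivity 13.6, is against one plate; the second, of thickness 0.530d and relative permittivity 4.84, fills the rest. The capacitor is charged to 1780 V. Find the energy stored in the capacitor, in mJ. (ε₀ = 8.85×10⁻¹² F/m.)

A = (17.3 cm)² = 2.99×10⁻² m².
Stacked slabs ⇒ two capacitors in series, each with the full plate area.
C₁ = κ₁ε₀A/d₁ = 13.6 × 8.85×10⁻¹² × 2.99×10⁻² / 5.08×10⁻⁴ = 7.10×10⁻⁹ F.
C₂ = κ₂ε₀A/d₂ = 4.84 × 8.85×10⁻¹² × 2.99×10⁻² / 5.72×10⁻⁴ = 2.24×10⁻⁹ F.
C = (1/C₁ + 1/C₂)⁻¹ = 1.70×10⁻⁹ F.
U = ½CV² = ½ × 1.70×10⁻⁹ × (1780)² = 2.70×10⁻³ J.

2.70 mJ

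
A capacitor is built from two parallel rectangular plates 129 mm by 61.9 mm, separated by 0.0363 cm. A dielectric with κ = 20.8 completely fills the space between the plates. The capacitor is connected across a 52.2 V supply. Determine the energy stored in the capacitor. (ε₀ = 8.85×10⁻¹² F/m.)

U ≈ 5.52 μJ

A = 129 × 61.9 mm² = 7.99×10⁻³ m².
C = κε₀A/d = 20.8 × 8.85×10⁻¹² × 7.99×10⁻³ / 3.63×10⁻⁴ = 4.05×10⁻⁹ F.
U = ½CV² = ½ × 4.05×10⁻⁹ × (52.2)² = 5.52×10⁻⁶ J.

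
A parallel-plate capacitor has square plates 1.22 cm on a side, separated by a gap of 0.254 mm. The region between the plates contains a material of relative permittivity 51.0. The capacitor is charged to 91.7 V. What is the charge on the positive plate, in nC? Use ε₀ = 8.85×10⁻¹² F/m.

24.3 nC

A = (1.22 cm)² = 1.49×10⁻⁴ m².
C = κε₀A/d = 51.0 × 8.85×10⁻¹² × 1.49×10⁻⁴ / 2.54×10⁻⁴ = 2.64×10⁻¹⁰ F.
Q = CV = 2.64×10⁻¹⁰ × 91.7 = 2.43×10⁻⁸ C.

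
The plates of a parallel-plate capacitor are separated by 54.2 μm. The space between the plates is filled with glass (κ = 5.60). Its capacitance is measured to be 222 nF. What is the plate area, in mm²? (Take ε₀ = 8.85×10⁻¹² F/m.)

2.43×10⁵ mm²

A = Cd/(κε₀) = 2.22×10⁻⁷ × 5.42×10⁻⁵ / (5.60 × 8.85×10⁻¹²) = 0.243 m².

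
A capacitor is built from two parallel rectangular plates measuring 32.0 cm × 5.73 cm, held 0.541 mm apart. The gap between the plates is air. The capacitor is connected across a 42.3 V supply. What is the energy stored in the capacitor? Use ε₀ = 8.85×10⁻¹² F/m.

U ≈ 268 nJ

A = 32.0 × 5.73 cm² = 1.83×10⁻² m².
C = ε₀A/d = 8.85×10⁻¹² × 1.83×10⁻² / 5.41×10⁻⁴ = 3.00×10⁻¹⁰ F.
U = ½CV² = ½ × 3.00×10⁻¹⁰ × (42.3)² = 2.68×10⁻⁷ J.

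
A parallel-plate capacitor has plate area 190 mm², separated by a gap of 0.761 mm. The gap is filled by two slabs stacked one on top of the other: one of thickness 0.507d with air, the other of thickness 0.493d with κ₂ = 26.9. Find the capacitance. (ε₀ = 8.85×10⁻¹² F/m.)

A = 190 mm² = 1.90×10⁻⁴ m².
Stacked slabs ⇒ two capacitors in series, each with the full plate area.
C₁ = κ₁ε₀A/d₁ = 1.00 × 8.85×10⁻¹² × 1.90×10⁻⁴ / 3.86×10⁻⁴ = 4.36×10⁻¹² F.
C₂ = κ₂ε₀A/d₂ = 26.9 × 8.85×10⁻¹² × 1.90×10⁻⁴ / 3.75×10⁻⁴ = 1.21×10⁻¹⁰ F.
C = (1/C₁ + 1/C₂)⁻¹ = 4.21×10⁻¹² F.

C ≈ 4.21 pF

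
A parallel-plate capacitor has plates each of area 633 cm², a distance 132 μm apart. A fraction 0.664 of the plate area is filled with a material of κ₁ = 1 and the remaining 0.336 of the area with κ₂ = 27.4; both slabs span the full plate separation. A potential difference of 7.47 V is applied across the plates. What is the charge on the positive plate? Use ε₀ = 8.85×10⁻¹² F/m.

A = 633 cm² = 6.33×10⁻² m².
Side-by-side slabs ⇒ two capacitors in parallel, each spanning the full gap.
C₁ = κ₁ε₀A₁/d = 1.00 × 8.85×10⁻¹² × 4.20×10⁻² / 1.32×10⁻⁴ = 2.82×10⁻⁹ F.
C₂ = κ₂ε₀A₂/d = 27.4 × 8.85×10⁻¹² × 2.13×10⁻² / 1.32×10⁻⁴ = 3.91×10⁻⁸ F.
C = C₁ + C₂ = 4.19×10⁻⁸ F.
Q = CV = 4.19×10⁻⁸ × 7.47 = 3.13×10⁻⁷ C.

313 nC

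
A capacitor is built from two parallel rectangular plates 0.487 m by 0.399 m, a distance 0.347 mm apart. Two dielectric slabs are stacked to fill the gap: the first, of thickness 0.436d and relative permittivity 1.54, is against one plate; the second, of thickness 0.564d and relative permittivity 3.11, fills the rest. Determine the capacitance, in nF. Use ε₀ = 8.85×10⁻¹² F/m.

A = 0.487 × 0.399 m² = 0.194 m².
Stacked slabs ⇒ two capacitors in series, each with the full plate area.
C₁ = κ₁ε₀A/d₁ = 1.54 × 8.85×10⁻¹² × 0.194 / 1.51×10⁻⁴ = 1.75×10⁻⁸ F.
C₂ = κ₂ε₀A/d₂ = 3.11 × 8.85×10⁻¹² × 0.194 / 1.96×10⁻⁴ = 2.73×10⁻⁸ F.
C = (1/C₁ + 1/C₂)⁻¹ = 1.07×10⁻⁸ F.

C ≈ 10.7 nF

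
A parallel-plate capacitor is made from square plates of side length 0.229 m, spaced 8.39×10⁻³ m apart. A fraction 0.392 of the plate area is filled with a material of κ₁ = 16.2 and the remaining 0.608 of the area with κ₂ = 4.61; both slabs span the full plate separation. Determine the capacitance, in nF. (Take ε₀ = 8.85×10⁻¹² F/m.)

A = (0.229 m)² = 5.24×10⁻² m².
Side-by-side slabs ⇒ two capacitors in parallel, each spanning the full gap.
C₁ = κ₁ε₀A₁/d = 16.2 × 8.85×10⁻¹² × 2.06×10⁻² / 8.39×10⁻³ = 3.51×10⁻¹⁰ F.
C₂ = κ₂ε₀A₂/d = 4.61 × 8.85×10⁻¹² × 3.19×10⁻² / 8.39×10⁻³ = 1.55×10⁻¹⁰ F.
C = C₁ + C₂ = 5.06×10⁻¹⁰ F.

0.506 nF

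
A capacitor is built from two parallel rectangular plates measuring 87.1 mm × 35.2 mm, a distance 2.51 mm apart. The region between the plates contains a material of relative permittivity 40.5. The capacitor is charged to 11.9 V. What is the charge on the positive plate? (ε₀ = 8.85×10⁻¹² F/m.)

A = 87.1 × 35.2 mm² = 3.07×10⁻³ m².
C = κε₀A/d = 40.5 × 8.85×10⁻¹² × 3.07×10⁻³ / 2.51×10⁻³ = 4.38×10⁻¹⁰ F.
Q = CV = 4.38×10⁻¹⁰ × 11.9 = 5.21×10⁻⁹ C.

Q ≈ 5.21 nC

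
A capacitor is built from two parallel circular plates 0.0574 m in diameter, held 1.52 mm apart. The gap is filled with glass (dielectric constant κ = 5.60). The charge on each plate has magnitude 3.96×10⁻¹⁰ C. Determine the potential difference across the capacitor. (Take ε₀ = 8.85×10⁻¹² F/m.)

A = π(0.0574/2 m)² = 2.59×10⁻³ m².
C = κε₀A/d = 5.60 × 8.85×10⁻¹² × 2.59×10⁻³ / 1.52×10⁻³ = 8.44×10⁻¹¹ F.
V = Q/C = 3.96×10⁻¹⁰ / 8.44×10⁻¹¹ = 4.69 V.

4.69 V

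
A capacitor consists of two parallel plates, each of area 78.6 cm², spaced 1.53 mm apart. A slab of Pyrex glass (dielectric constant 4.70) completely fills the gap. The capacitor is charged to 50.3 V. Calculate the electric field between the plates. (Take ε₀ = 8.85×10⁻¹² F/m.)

E ≈ 32.9 kV/m

E = V/d = 50.3 / 1.53×10⁻³ = 3.29×10⁴ V/m.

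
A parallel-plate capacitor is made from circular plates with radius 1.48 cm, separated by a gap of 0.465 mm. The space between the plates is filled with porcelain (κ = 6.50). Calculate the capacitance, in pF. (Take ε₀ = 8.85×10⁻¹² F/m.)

A = π(1.48 cm)² = 6.88×10⁻⁴ m².
C = κε₀A/d = 6.50 × 8.85×10⁻¹² × 6.88×10⁻⁴ / 4.65×10⁻⁴ = 8.51×10⁻¹¹ F.

C ≈ 85.1 pF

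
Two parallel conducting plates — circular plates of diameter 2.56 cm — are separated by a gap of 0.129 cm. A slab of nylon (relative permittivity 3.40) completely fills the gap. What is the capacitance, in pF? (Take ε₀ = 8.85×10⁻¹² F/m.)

12.0 pF

A = π(2.56/2 cm)² = 5.15×10⁻⁴ m².
C = κε₀A/d = 3.40 × 8.85×10⁻¹² × 5.15×10⁻⁴ / 1.29×10⁻³ = 1.20×10⁻¹¹ F.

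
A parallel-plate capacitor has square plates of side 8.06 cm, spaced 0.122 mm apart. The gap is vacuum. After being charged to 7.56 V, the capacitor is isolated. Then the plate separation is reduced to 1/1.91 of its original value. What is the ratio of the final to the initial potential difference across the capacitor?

Isolated ⇒ Q is held fixed.
C₂ = 1.91 C₁ and V = Q/C, so V₂/V₁ = C₁/C₂ = 0.524.

0.524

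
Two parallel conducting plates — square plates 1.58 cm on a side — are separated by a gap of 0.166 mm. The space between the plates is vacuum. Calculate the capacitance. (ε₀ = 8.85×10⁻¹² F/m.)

A = (1.58 cm)² = 2.50×10⁻⁴ m².
C = ε₀A/d = 8.85×10⁻¹² × 2.50×10⁻⁴ / 1.66×10⁻⁴ = 1.33×10⁻¹¹ F.

C ≈ 13.3 pF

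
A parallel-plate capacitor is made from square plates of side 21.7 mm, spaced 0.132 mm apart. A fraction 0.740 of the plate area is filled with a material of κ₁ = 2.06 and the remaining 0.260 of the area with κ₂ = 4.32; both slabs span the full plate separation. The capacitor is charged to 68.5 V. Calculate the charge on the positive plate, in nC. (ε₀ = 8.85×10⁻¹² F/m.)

Q ≈ 5.73 nC

A = (21.7 mm)² = 4.71×10⁻⁴ m².
Side-by-side slabs ⇒ two capacitors in parallel, each spanning the full gap.
C₁ = κ₁ε₀A₁/d = 2.06 × 8.85×10⁻¹² × 3.48×10⁻⁴ / 1.32×10⁻⁴ = 4.81×10⁻¹¹ F.
C₂ = κ₂ε₀A₂/d = 4.32 × 8.85×10⁻¹² × 1.22×10⁻⁴ / 1.32×10⁻⁴ = 3.55×10⁻¹¹ F.
C = C₁ + C₂ = 8.36×10⁻¹¹ F.
Q = CV = 8.36×10⁻¹¹ × 68.5 = 5.73×10⁻⁹ C.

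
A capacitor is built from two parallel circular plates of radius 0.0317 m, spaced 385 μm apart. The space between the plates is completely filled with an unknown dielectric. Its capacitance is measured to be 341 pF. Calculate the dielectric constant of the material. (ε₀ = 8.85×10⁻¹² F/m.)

κ ≈ 4.70

A = π(0.0317 m)² = 3.16×10⁻³ m².
κ = Cd/(ε₀A) = 3.41×10⁻¹⁰ × 3.85×10⁻⁴ / (8.85×10⁻¹² × 3.16×10⁻³) = 4.70.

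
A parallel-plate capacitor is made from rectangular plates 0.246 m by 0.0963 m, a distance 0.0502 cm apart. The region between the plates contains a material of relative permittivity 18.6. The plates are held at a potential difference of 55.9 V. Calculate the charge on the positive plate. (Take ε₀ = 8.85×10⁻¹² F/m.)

Q ≈ 434 nC

A = 0.246 × 0.0963 m² = 2.37×10⁻² m².
C = κε₀A/d = 18.6 × 8.85×10⁻¹² × 2.37×10⁻² / 5.02×10⁻⁴ = 7.77×10⁻⁹ F.
Q = CV = 7.77×10⁻⁹ × 55.9 = 4.34×10⁻⁷ C.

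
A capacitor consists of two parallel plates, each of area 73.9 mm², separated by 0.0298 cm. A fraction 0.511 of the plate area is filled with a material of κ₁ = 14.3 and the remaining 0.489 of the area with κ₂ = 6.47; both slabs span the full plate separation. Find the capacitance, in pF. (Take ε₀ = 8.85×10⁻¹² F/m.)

A = 73.9 mm² = 7.39×10⁻⁵ m².
Side-by-side slabs ⇒ two capacitors in parallel, each spanning the full gap.
C₁ = κ₁ε₀A₁/d = 14.3 × 8.85×10⁻¹² × 3.78×10⁻⁵ / 2.98×10⁻⁴ = 1.60×10⁻¹¹ F.
C₂ = κ₂ε₀A₂/d = 6.47 × 8.85×10⁻¹² × 3.61×10⁻⁵ / 2.98×10⁻⁴ = 6.94×10⁻¹² F.
C = C₁ + C₂ = 2.30×10⁻¹¹ F.

C ≈ 23.0 pF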